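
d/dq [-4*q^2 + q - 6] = 1 - 8*q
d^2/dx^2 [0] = 0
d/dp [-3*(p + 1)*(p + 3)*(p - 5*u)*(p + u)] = -12*p^3 + 36*p^2*u - 36*p^2 + 30*p*u^2 + 96*p*u - 18*p + 60*u^2 + 36*u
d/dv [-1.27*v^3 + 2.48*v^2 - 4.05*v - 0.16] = -3.81*v^2 + 4.96*v - 4.05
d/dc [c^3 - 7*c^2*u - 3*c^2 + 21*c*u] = 3*c^2 - 14*c*u - 6*c + 21*u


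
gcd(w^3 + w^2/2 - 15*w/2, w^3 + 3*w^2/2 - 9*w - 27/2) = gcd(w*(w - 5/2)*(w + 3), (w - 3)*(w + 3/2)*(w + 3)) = w + 3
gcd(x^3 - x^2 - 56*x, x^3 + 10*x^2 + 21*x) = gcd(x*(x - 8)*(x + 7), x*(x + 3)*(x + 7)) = x^2 + 7*x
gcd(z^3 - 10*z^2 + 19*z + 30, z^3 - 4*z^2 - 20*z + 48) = z - 6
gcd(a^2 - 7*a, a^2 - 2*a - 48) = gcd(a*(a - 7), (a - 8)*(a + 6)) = 1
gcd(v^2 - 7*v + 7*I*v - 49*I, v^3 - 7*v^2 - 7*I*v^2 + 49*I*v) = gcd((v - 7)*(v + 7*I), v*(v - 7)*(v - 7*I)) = v - 7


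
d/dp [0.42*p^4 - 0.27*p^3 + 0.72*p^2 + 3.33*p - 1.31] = 1.68*p^3 - 0.81*p^2 + 1.44*p + 3.33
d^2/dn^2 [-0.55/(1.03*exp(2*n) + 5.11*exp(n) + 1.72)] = (-0.55*(2.06*exp(n) + 5.11)*(4.12*exp(n) + 10.22)*exp(n) + (2.266*exp(n) + 2.8105)*(1.03*exp(2*n) + 5.11*exp(n) + 1.72))*exp(n)/(1.03*exp(2*n) + 5.11*exp(n) + 1.72)^3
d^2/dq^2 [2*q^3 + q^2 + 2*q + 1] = 12*q + 2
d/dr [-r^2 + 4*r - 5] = 4 - 2*r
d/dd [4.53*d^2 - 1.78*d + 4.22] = 9.06*d - 1.78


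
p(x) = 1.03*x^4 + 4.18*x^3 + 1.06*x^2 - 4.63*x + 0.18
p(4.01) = 534.52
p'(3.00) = 225.83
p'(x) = 4.12*x^3 + 12.54*x^2 + 2.12*x - 4.63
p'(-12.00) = -5343.67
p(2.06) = 50.23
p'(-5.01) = -218.59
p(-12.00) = 14343.42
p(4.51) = 810.44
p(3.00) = 192.12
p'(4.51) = 637.94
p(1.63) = 20.82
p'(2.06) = 88.97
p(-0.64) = 2.65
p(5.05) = 1212.05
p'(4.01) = 471.18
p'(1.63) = 49.99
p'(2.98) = 222.08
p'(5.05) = 856.48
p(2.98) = 187.64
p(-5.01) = 173.26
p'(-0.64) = -1.93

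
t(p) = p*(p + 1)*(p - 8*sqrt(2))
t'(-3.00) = 77.57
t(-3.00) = -85.88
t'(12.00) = 173.16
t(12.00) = 107.06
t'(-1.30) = 20.57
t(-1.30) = -4.92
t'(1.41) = -34.43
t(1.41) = -33.65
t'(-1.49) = 26.08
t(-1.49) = -9.35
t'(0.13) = -13.94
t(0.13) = -1.64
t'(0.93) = -27.90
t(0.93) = -18.64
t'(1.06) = -29.81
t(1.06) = -22.39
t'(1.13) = -30.79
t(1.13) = -24.51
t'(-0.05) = -10.27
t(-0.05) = 0.54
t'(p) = p*(p + 1) + p*(p - 8*sqrt(2)) + (p + 1)*(p - 8*sqrt(2)) = 3*p^2 - 16*sqrt(2)*p + 2*p - 8*sqrt(2)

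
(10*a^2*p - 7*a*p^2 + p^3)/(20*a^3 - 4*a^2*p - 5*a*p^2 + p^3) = p/(2*a + p)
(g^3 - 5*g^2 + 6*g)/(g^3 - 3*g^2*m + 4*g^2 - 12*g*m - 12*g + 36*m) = g*(g - 3)/(g^2 - 3*g*m + 6*g - 18*m)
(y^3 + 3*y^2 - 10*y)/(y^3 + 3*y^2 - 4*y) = (y^2 + 3*y - 10)/(y^2 + 3*y - 4)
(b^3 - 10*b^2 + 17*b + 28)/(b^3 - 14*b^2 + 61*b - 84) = (b + 1)/(b - 3)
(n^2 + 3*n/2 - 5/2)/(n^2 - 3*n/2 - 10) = (n - 1)/(n - 4)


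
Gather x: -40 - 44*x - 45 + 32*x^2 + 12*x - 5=32*x^2 - 32*x - 90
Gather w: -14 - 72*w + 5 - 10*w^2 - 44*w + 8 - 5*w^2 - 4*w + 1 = -15*w^2 - 120*w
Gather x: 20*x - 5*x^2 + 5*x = -5*x^2 + 25*x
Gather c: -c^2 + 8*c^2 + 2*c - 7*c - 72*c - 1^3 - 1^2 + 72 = 7*c^2 - 77*c + 70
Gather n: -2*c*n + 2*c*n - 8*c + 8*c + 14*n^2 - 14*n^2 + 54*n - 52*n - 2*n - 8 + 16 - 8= 0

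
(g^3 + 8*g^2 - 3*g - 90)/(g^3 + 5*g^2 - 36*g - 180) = (g - 3)/(g - 6)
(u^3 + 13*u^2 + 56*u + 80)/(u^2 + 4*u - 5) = (u^2 + 8*u + 16)/(u - 1)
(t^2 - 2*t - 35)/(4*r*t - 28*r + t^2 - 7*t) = (t + 5)/(4*r + t)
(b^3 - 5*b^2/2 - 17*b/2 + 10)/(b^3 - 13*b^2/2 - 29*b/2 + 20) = (b - 4)/(b - 8)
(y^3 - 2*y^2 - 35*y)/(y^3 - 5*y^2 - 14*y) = (y + 5)/(y + 2)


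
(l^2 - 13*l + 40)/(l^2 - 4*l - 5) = (l - 8)/(l + 1)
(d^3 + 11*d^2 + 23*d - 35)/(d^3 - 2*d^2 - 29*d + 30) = (d + 7)/(d - 6)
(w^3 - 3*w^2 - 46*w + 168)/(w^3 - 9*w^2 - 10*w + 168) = (w^2 + 3*w - 28)/(w^2 - 3*w - 28)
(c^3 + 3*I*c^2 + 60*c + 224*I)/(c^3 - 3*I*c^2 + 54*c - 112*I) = (c + 4*I)/(c - 2*I)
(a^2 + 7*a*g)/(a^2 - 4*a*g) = (a + 7*g)/(a - 4*g)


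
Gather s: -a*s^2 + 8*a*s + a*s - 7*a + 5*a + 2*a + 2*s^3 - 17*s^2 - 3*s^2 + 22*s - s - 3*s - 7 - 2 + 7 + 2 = 2*s^3 + s^2*(-a - 20) + s*(9*a + 18)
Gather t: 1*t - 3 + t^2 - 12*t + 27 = t^2 - 11*t + 24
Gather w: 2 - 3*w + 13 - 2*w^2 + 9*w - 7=-2*w^2 + 6*w + 8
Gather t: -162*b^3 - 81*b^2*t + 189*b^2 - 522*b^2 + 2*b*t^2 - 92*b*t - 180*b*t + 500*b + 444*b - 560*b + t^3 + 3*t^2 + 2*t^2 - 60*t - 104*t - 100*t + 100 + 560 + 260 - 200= -162*b^3 - 333*b^2 + 384*b + t^3 + t^2*(2*b + 5) + t*(-81*b^2 - 272*b - 264) + 720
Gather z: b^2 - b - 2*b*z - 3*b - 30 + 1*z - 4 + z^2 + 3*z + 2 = b^2 - 4*b + z^2 + z*(4 - 2*b) - 32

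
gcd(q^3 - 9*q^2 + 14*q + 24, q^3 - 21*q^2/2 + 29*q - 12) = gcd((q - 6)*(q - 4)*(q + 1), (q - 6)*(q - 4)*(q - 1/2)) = q^2 - 10*q + 24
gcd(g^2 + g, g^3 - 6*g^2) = g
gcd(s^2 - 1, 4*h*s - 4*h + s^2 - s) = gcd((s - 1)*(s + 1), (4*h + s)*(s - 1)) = s - 1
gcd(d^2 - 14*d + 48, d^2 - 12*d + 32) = d - 8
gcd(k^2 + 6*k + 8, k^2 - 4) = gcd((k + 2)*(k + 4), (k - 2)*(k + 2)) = k + 2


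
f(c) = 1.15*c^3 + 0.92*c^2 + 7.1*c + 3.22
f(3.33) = 79.53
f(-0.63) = -1.18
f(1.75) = 24.63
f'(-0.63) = 7.31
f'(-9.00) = 269.99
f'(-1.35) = 10.90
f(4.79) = 184.73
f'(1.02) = 12.57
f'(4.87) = 97.88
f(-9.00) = -824.51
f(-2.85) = -36.16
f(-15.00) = -3777.53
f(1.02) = 12.64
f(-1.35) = -7.52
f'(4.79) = 95.07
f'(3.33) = 51.48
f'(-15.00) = 755.75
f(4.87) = 192.44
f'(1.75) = 20.89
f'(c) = 3.45*c^2 + 1.84*c + 7.1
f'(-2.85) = 29.88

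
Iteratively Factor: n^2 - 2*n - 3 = (n - 3)*(n + 1)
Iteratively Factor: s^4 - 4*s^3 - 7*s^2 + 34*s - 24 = (s - 2)*(s^3 - 2*s^2 - 11*s + 12) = (s - 4)*(s - 2)*(s^2 + 2*s - 3) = (s - 4)*(s - 2)*(s - 1)*(s + 3)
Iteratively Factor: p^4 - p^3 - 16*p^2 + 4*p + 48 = (p + 2)*(p^3 - 3*p^2 - 10*p + 24) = (p + 2)*(p + 3)*(p^2 - 6*p + 8) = (p - 2)*(p + 2)*(p + 3)*(p - 4)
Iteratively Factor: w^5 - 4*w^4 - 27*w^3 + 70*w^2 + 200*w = (w - 5)*(w^4 + w^3 - 22*w^2 - 40*w) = (w - 5)^2*(w^3 + 6*w^2 + 8*w) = (w - 5)^2*(w + 2)*(w^2 + 4*w) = (w - 5)^2*(w + 2)*(w + 4)*(w)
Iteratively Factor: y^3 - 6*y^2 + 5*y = (y - 1)*(y^2 - 5*y) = y*(y - 1)*(y - 5)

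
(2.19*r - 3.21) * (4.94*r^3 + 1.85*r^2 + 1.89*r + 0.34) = 10.8186*r^4 - 11.8059*r^3 - 1.7994*r^2 - 5.3223*r - 1.0914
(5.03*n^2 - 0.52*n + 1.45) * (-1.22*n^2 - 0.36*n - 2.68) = -6.1366*n^4 - 1.1764*n^3 - 15.0622*n^2 + 0.8716*n - 3.886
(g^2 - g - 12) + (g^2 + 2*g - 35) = 2*g^2 + g - 47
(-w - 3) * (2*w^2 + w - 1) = -2*w^3 - 7*w^2 - 2*w + 3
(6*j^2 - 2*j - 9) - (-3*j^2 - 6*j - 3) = 9*j^2 + 4*j - 6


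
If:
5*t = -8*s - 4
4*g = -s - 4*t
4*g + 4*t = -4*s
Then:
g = 4/5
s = 0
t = -4/5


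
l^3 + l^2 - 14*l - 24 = (l - 4)*(l + 2)*(l + 3)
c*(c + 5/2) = c^2 + 5*c/2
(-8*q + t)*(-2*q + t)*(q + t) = 16*q^3 + 6*q^2*t - 9*q*t^2 + t^3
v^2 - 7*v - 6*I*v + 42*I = (v - 7)*(v - 6*I)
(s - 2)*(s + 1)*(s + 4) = s^3 + 3*s^2 - 6*s - 8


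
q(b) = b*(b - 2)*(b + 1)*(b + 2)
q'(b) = b*(b - 2)*(b + 1) + b*(b - 2)*(b + 2) + b*(b + 1)*(b + 2) + (b - 2)*(b + 1)*(b + 2) = 4*b^3 + 3*b^2 - 8*b - 4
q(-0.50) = 0.94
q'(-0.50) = 0.25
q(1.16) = -6.65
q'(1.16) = -3.00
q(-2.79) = 18.90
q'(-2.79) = -45.20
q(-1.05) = -0.15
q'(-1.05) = 3.08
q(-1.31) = -0.93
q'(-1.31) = 2.64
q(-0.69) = 0.75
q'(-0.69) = 1.63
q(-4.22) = 187.63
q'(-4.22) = -217.42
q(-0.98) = 0.06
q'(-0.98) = 2.96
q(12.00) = 21840.00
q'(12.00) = 7244.00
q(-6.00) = 960.00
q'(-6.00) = -712.00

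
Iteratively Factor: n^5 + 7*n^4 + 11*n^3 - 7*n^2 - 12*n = (n - 1)*(n^4 + 8*n^3 + 19*n^2 + 12*n) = (n - 1)*(n + 4)*(n^3 + 4*n^2 + 3*n) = (n - 1)*(n + 3)*(n + 4)*(n^2 + n) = (n - 1)*(n + 1)*(n + 3)*(n + 4)*(n)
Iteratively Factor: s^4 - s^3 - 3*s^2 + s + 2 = (s + 1)*(s^3 - 2*s^2 - s + 2) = (s - 2)*(s + 1)*(s^2 - 1) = (s - 2)*(s - 1)*(s + 1)*(s + 1)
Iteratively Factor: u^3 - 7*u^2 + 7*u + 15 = (u - 3)*(u^2 - 4*u - 5) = (u - 5)*(u - 3)*(u + 1)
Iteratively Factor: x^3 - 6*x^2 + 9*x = (x)*(x^2 - 6*x + 9) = x*(x - 3)*(x - 3)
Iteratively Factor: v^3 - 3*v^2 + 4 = (v - 2)*(v^2 - v - 2) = (v - 2)^2*(v + 1)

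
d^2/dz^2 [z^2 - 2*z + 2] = 2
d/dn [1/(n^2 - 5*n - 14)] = (5 - 2*n)/(-n^2 + 5*n + 14)^2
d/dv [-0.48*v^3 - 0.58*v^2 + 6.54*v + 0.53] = -1.44*v^2 - 1.16*v + 6.54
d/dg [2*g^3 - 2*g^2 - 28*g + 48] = 6*g^2 - 4*g - 28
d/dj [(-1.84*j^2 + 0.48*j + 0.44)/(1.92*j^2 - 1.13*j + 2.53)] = (1.1576*j^2 - 11.0*j + 1.7116)/(3.6864*j^4 - 4.3392*j^3 + 10.9921*j^2 - 5.7178*j + 6.4009)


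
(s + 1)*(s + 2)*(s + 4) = s^3 + 7*s^2 + 14*s + 8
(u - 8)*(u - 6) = u^2 - 14*u + 48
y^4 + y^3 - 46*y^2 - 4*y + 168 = (y - 6)*(y - 2)*(y + 2)*(y + 7)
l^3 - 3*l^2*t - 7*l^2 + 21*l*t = l*(l - 7)*(l - 3*t)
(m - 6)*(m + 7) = m^2 + m - 42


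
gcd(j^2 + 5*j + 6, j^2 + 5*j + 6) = j^2 + 5*j + 6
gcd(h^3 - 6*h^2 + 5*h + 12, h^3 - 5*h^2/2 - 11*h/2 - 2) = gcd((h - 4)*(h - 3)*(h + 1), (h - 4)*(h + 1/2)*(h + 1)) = h^2 - 3*h - 4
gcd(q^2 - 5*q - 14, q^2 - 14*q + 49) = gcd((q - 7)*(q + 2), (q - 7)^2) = q - 7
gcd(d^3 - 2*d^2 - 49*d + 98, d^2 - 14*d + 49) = d - 7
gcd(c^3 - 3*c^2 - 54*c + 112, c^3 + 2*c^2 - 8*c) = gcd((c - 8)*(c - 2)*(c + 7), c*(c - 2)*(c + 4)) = c - 2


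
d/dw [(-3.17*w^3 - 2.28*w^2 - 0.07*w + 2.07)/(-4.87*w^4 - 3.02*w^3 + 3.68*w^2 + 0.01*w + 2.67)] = (-15.4379*w^6 - 22.2072*w^5 - 19.5739*w^4 + 39.8374*w^3 - 6.4027*w^2 - 27.4104*w - 0.2076)/(23.7169*w^8 + 29.4148*w^7 - 26.7228*w^6 - 22.3246*w^5 - 12.5238*w^4 - 16.0532*w^3 + 19.6513*w^2 + 0.0534*w + 7.1289)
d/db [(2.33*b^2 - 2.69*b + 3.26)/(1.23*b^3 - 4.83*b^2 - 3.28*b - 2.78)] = (-2.8659*b^4 + 6.6174*b^3 - 32.6645*b^2 + 18.5368*b + 18.171)/(1.5129*b^6 - 11.8818*b^5 + 15.2601*b^4 + 24.846*b^3 + 37.6132*b^2 + 18.2368*b + 7.7284)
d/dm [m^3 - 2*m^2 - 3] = m*(3*m - 4)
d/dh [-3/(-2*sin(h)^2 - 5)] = -6*sin(2*h)/(cos(2*h) - 6)^2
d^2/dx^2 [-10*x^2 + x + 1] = -20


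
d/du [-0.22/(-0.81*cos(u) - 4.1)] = 0.1782*sin(u)/(0.81*cos(u) + 4.1)^2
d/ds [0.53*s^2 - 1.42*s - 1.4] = 1.06*s - 1.42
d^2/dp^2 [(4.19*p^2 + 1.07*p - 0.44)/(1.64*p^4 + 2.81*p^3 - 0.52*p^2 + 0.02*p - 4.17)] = (67.6165439999999*p^8 + 150.38964*p^7 + 128.54311*p^6 - 17.262078*p^5 + 641.768148*p^4 + 844.485262*p^3 + 58.970604*p^2 - 44.8284*p + 147.805298)/(4.410944*p^12 + 22.673328*p^11 + 34.653036*p^10 + 7.971209*p^9 - 44.081436*p^8 - 112.651266*p^7 - 77.757139*p^6 + 35.758164*p^5 + 80.763936*p^4 + 146.848643*p^3 - 27.131688*p^2 + 1.043334*p - 72.511713)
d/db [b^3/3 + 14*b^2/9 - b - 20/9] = b^2 + 28*b/9 - 1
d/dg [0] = 0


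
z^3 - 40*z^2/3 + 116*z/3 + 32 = (z - 8)*(z - 6)*(z + 2/3)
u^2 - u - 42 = (u - 7)*(u + 6)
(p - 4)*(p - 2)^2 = p^3 - 8*p^2 + 20*p - 16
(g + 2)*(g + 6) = g^2 + 8*g + 12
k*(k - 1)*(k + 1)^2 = k^4 + k^3 - k^2 - k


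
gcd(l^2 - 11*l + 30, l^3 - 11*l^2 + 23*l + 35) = l - 5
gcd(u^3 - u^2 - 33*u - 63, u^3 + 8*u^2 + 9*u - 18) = u + 3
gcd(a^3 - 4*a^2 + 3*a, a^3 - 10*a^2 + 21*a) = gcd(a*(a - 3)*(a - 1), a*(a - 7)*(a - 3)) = a^2 - 3*a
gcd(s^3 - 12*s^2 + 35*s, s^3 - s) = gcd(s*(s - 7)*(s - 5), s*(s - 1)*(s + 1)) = s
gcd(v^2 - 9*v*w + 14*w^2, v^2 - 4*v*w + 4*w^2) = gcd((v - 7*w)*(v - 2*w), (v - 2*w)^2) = v - 2*w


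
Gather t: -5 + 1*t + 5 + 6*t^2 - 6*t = 6*t^2 - 5*t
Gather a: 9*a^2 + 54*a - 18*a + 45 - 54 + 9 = 9*a^2 + 36*a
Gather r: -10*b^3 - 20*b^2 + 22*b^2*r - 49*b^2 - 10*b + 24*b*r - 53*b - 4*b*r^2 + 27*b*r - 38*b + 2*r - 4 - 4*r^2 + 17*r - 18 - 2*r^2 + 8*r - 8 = -10*b^3 - 69*b^2 - 101*b + r^2*(-4*b - 6) + r*(22*b^2 + 51*b + 27) - 30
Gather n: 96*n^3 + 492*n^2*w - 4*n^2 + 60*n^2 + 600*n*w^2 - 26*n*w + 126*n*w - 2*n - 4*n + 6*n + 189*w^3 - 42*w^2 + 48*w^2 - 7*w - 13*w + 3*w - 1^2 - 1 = 96*n^3 + n^2*(492*w + 56) + n*(600*w^2 + 100*w) + 189*w^3 + 6*w^2 - 17*w - 2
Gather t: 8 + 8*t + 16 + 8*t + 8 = 16*t + 32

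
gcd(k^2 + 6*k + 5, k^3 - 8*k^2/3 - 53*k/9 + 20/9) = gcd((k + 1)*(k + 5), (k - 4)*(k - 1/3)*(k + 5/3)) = 1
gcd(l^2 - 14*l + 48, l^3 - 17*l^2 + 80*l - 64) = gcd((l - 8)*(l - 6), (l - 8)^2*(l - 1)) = l - 8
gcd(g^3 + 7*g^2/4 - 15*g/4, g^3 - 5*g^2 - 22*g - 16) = 1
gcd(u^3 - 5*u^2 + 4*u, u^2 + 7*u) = u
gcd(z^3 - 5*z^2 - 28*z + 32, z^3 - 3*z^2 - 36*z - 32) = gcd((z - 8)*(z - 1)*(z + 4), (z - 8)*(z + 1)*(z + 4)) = z^2 - 4*z - 32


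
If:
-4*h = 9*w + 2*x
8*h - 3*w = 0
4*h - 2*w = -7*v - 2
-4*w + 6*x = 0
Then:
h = 0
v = -2/7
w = 0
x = 0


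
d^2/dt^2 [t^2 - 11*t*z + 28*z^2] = 2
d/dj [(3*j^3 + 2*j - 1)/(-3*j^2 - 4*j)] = (-9*j^4 - 24*j^3 + 6*j^2 - 6*j - 4)/(j^2*(9*j^2 + 24*j + 16))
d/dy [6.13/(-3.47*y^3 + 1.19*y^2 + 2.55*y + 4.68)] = (63.8133*y^2 - 14.5894*y - 15.6315)/(-3.47*y^3 + 1.19*y^2 + 2.55*y + 4.68)^2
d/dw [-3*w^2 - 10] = -6*w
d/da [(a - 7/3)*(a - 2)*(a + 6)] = 3*a^2 + 10*a/3 - 64/3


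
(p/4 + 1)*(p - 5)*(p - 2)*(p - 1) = p^4/4 - p^3 - 15*p^2/4 + 29*p/2 - 10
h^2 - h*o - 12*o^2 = (h - 4*o)*(h + 3*o)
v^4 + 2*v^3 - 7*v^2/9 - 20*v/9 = v*(v - 1)*(v + 4/3)*(v + 5/3)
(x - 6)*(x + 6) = x^2 - 36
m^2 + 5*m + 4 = (m + 1)*(m + 4)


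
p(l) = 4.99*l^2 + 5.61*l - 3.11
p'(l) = 9.98*l + 5.61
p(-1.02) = -3.64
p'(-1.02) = -4.57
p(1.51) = 16.74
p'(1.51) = 20.68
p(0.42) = 0.13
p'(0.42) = 9.80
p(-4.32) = 65.78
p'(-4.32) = -37.50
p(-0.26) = -4.23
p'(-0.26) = 3.02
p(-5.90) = 137.49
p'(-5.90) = -53.27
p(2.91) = 55.47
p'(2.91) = 34.65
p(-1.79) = 2.84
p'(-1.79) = -12.25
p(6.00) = 210.19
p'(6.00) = 65.49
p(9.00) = 451.57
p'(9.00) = 95.43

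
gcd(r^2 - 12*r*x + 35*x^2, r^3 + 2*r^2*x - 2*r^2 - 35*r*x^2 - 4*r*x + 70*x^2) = -r + 5*x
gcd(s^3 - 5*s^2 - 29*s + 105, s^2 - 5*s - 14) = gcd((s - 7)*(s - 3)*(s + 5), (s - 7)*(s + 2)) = s - 7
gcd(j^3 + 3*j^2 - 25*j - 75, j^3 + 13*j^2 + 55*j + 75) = j^2 + 8*j + 15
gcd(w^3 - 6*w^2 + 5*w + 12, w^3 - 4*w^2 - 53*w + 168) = w - 3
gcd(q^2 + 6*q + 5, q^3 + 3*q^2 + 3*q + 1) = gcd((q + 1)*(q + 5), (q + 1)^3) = q + 1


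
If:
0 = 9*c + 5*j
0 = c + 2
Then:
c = -2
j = 18/5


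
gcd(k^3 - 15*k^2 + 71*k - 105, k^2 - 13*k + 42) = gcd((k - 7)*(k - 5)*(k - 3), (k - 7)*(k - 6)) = k - 7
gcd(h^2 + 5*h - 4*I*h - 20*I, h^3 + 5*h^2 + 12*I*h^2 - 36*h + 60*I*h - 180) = h + 5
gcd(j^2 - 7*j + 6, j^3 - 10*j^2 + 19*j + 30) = j - 6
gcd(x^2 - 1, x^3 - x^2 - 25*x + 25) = x - 1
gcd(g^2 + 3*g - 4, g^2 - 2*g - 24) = g + 4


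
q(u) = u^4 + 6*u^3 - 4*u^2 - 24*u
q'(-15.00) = -9354.00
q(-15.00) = 29835.00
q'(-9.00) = -1410.00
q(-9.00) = 2079.00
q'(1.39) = 10.40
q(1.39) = -21.24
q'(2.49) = 129.43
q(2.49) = 46.51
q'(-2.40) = 43.58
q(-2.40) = -15.21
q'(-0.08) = -23.25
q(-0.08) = 1.89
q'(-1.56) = 17.10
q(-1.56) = 10.85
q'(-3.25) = 54.81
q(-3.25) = -58.65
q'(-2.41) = 43.84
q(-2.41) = -15.64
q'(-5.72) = -137.91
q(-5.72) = -46.00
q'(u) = 4*u^3 + 18*u^2 - 8*u - 24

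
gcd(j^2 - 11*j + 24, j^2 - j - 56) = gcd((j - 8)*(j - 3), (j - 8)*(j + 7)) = j - 8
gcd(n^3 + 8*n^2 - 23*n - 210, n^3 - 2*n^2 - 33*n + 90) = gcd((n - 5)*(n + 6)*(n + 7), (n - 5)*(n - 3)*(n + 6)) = n^2 + n - 30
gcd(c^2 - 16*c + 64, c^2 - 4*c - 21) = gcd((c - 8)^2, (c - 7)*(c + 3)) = 1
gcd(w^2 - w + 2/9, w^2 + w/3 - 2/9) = w - 1/3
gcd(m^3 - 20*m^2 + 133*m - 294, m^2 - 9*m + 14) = m - 7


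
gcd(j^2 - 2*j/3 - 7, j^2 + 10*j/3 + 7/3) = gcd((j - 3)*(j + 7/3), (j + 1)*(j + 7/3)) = j + 7/3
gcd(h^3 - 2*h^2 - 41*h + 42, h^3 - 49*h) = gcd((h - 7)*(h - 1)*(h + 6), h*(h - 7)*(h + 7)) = h - 7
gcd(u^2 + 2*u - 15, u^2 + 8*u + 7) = 1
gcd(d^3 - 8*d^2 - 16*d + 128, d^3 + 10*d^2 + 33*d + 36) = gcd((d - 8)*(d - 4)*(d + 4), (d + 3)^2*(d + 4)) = d + 4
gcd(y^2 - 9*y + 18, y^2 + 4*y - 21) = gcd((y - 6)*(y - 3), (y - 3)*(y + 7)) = y - 3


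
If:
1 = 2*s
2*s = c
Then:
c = 1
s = 1/2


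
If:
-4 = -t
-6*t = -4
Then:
No Solution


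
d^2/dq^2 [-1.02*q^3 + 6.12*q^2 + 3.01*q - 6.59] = 12.24 - 6.12*q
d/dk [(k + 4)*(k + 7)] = 2*k + 11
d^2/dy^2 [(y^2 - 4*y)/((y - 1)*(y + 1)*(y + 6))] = 2*(y^6 - 12*y^5 - 69*y^4 - 100*y^3 - 36*y^2 - 432*y + 60)/(y^9 + 18*y^8 + 105*y^7 + 162*y^6 - 321*y^5 - 594*y^4 + 323*y^3 + 630*y^2 - 108*y - 216)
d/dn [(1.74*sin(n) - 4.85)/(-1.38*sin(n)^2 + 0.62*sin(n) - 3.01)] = (2.4012*sin(n)^2 - 13.386*sin(n) - 2.2304)*cos(n)/(1.9044*sin(n)^4 - 1.7112*sin(n)^3 + 8.692*sin(n)^2 - 3.7324*sin(n) + 9.0601)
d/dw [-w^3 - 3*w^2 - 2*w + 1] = -3*w^2 - 6*w - 2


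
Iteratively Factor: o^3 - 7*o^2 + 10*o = (o)*(o^2 - 7*o + 10) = o*(o - 2)*(o - 5)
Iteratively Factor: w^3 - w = (w + 1)*(w^2 - w) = (w - 1)*(w + 1)*(w)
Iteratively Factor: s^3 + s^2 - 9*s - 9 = (s - 3)*(s^2 + 4*s + 3) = (s - 3)*(s + 1)*(s + 3)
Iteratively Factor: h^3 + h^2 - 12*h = (h + 4)*(h^2 - 3*h) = (h - 3)*(h + 4)*(h)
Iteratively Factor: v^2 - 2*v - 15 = (v - 5)*(v + 3)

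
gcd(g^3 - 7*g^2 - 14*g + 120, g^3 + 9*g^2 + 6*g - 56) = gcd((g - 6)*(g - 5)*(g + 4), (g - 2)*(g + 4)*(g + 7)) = g + 4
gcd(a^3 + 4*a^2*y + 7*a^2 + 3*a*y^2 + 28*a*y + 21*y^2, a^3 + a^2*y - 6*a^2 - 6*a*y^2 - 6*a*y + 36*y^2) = a + 3*y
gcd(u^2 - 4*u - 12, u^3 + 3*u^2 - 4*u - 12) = u + 2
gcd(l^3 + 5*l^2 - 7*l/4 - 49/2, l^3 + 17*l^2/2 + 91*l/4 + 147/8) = l^2 + 7*l + 49/4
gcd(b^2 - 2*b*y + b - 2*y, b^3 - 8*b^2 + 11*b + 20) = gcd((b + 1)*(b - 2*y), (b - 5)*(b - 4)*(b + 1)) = b + 1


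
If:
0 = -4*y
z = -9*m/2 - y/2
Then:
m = -2*z/9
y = 0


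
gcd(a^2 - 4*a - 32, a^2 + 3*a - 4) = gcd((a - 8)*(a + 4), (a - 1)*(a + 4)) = a + 4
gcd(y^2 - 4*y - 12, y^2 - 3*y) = 1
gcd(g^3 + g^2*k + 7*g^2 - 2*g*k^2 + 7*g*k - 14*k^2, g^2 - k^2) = g - k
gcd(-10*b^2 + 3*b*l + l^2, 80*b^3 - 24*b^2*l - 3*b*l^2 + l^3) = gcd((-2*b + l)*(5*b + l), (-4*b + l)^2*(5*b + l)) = 5*b + l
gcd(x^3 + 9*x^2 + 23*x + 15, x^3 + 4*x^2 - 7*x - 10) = x^2 + 6*x + 5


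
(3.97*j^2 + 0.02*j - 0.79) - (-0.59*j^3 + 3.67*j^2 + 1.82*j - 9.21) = 0.59*j^3 + 0.3*j^2 - 1.8*j + 8.42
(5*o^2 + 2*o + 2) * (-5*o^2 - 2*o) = -25*o^4 - 20*o^3 - 14*o^2 - 4*o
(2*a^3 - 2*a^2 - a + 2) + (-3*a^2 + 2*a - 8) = 2*a^3 - 5*a^2 + a - 6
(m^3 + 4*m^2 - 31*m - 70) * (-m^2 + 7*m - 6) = -m^5 + 3*m^4 + 53*m^3 - 171*m^2 - 304*m + 420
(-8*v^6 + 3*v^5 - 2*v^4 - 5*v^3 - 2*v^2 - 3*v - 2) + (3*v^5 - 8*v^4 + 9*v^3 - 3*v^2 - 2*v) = -8*v^6 + 6*v^5 - 10*v^4 + 4*v^3 - 5*v^2 - 5*v - 2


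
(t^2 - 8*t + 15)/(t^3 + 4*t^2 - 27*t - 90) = (t - 3)/(t^2 + 9*t + 18)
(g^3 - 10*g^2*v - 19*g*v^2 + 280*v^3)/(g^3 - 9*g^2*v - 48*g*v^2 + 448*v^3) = (-g^2 + 2*g*v + 35*v^2)/(-g^2 + g*v + 56*v^2)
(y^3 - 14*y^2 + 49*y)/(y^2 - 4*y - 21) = y*(y - 7)/(y + 3)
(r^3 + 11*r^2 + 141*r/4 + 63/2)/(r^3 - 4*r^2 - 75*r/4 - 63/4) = (2*r^2 + 19*r + 42)/(2*r^2 - 11*r - 21)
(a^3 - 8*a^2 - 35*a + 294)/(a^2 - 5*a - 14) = (a^2 - a - 42)/(a + 2)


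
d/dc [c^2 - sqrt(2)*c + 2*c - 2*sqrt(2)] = 2*c - sqrt(2) + 2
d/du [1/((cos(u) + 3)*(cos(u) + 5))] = 2*(cos(u) + 4)*sin(u)/((cos(u) + 3)^2*(cos(u) + 5)^2)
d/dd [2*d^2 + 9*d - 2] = 4*d + 9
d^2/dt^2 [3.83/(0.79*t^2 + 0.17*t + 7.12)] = (-4.780606*t^2 - 1.028738*t + 3.83*(1.58*t + 0.17)*(3.16*t + 0.34) - 43.085968)/(0.79*t^2 + 0.17*t + 7.12)^3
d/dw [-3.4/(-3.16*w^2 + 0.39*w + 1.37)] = (1.326 - 21.488*w)/(-3.16*w^2 + 0.39*w + 1.37)^2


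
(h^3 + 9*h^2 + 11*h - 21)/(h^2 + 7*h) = h + 2 - 3/h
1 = 1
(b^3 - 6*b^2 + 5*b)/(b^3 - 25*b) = (b - 1)/(b + 5)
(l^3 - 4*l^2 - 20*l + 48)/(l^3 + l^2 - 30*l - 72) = (l - 2)/(l + 3)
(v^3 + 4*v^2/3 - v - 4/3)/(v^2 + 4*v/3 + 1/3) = (3*v^2 + v - 4)/(3*v + 1)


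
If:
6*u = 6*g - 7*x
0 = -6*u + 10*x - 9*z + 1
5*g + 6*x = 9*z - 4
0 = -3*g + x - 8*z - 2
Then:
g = -667/1166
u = -1559/6996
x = -349/1166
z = -85/1166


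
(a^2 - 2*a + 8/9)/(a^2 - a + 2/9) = (3*a - 4)/(3*a - 1)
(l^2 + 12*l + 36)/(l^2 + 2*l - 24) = (l + 6)/(l - 4)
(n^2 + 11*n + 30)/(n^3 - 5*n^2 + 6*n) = (n^2 + 11*n + 30)/(n*(n^2 - 5*n + 6))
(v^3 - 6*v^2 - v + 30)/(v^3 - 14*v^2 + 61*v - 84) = (v^2 - 3*v - 10)/(v^2 - 11*v + 28)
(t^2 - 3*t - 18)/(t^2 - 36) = (t + 3)/(t + 6)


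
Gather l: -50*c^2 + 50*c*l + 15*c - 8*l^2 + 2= -50*c^2 + 50*c*l + 15*c - 8*l^2 + 2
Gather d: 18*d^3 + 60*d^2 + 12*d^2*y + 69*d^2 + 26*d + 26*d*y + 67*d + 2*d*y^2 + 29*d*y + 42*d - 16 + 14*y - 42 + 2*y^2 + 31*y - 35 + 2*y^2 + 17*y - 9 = 18*d^3 + d^2*(12*y + 129) + d*(2*y^2 + 55*y + 135) + 4*y^2 + 62*y - 102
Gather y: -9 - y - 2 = -y - 11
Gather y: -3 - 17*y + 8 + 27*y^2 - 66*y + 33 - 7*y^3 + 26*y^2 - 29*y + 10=-7*y^3 + 53*y^2 - 112*y + 48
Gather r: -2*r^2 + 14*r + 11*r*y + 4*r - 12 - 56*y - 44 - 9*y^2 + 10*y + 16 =-2*r^2 + r*(11*y + 18) - 9*y^2 - 46*y - 40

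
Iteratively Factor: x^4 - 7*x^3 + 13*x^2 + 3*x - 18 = (x - 3)*(x^3 - 4*x^2 + x + 6) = (x - 3)*(x + 1)*(x^2 - 5*x + 6) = (x - 3)^2*(x + 1)*(x - 2)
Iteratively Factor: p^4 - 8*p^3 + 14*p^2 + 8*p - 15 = (p - 5)*(p^3 - 3*p^2 - p + 3) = (p - 5)*(p - 1)*(p^2 - 2*p - 3) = (p - 5)*(p - 1)*(p + 1)*(p - 3)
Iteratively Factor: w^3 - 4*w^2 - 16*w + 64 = (w + 4)*(w^2 - 8*w + 16) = (w - 4)*(w + 4)*(w - 4)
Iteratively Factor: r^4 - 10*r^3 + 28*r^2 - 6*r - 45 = (r - 5)*(r^3 - 5*r^2 + 3*r + 9) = (r - 5)*(r + 1)*(r^2 - 6*r + 9) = (r - 5)*(r - 3)*(r + 1)*(r - 3)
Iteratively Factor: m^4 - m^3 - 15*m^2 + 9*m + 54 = (m + 3)*(m^3 - 4*m^2 - 3*m + 18) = (m - 3)*(m + 3)*(m^2 - m - 6) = (m - 3)*(m + 2)*(m + 3)*(m - 3)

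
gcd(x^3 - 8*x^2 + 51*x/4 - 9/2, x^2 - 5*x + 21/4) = x - 3/2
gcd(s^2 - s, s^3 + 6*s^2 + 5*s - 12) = s - 1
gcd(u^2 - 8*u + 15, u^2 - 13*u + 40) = u - 5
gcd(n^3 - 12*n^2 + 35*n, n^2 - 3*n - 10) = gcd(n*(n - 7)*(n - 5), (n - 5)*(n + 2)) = n - 5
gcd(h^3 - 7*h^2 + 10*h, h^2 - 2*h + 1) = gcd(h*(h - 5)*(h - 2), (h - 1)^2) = 1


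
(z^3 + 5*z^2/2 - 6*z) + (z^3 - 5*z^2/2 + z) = 2*z^3 - 5*z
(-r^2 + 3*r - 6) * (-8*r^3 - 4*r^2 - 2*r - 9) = 8*r^5 - 20*r^4 + 38*r^3 + 27*r^2 - 15*r + 54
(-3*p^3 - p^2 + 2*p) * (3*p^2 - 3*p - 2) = -9*p^5 + 6*p^4 + 15*p^3 - 4*p^2 - 4*p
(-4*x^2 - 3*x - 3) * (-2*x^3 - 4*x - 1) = 8*x^5 + 6*x^4 + 22*x^3 + 16*x^2 + 15*x + 3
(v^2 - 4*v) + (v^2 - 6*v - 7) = 2*v^2 - 10*v - 7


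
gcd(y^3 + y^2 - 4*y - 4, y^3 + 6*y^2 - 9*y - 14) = y^2 - y - 2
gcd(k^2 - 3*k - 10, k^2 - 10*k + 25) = k - 5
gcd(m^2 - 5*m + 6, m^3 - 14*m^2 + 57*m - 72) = m - 3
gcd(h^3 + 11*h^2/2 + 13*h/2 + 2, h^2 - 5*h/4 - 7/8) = h + 1/2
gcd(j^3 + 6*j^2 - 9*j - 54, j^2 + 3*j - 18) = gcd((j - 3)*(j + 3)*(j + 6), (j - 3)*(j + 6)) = j^2 + 3*j - 18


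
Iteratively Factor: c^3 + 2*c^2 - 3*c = (c + 3)*(c^2 - c) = (c - 1)*(c + 3)*(c)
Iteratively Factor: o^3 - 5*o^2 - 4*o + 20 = (o - 5)*(o^2 - 4) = (o - 5)*(o + 2)*(o - 2)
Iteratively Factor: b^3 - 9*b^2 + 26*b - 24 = (b - 2)*(b^2 - 7*b + 12) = (b - 4)*(b - 2)*(b - 3)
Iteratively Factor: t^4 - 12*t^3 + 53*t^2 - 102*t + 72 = (t - 4)*(t^3 - 8*t^2 + 21*t - 18) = (t - 4)*(t - 2)*(t^2 - 6*t + 9) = (t - 4)*(t - 3)*(t - 2)*(t - 3)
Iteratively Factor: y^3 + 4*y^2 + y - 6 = (y + 3)*(y^2 + y - 2) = (y + 2)*(y + 3)*(y - 1)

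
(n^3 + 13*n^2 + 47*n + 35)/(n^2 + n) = n + 12 + 35/n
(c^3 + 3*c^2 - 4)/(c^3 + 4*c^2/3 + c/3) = 3*(c^3 + 3*c^2 - 4)/(c*(3*c^2 + 4*c + 1))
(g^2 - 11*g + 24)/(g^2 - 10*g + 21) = (g - 8)/(g - 7)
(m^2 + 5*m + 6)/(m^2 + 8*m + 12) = (m + 3)/(m + 6)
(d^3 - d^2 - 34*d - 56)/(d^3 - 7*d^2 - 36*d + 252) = (d^2 + 6*d + 8)/(d^2 - 36)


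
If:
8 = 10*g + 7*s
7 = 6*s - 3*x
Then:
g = -7*x/20 - 1/60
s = x/2 + 7/6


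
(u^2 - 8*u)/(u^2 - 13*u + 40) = u/(u - 5)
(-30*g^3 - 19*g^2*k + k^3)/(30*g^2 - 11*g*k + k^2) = (-6*g^2 - 5*g*k - k^2)/(6*g - k)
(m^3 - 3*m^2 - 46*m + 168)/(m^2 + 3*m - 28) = m - 6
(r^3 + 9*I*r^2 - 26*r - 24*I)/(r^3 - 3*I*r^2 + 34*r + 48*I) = (r + 4*I)/(r - 8*I)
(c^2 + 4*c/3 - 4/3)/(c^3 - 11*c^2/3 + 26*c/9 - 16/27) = 9*(c + 2)/(9*c^2 - 27*c + 8)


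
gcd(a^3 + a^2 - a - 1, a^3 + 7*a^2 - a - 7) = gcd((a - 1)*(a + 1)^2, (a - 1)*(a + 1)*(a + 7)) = a^2 - 1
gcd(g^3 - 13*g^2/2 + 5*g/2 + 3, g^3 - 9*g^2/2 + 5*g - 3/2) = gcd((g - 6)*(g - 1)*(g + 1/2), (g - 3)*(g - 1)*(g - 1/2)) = g - 1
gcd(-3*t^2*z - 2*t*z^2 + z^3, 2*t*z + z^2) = z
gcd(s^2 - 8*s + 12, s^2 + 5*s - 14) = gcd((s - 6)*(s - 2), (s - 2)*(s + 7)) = s - 2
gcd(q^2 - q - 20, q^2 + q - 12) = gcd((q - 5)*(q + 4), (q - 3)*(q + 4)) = q + 4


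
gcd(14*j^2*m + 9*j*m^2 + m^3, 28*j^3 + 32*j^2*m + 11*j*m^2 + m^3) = 14*j^2 + 9*j*m + m^2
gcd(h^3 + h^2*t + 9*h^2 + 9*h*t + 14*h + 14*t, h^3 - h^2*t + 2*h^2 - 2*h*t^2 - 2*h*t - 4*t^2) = h^2 + h*t + 2*h + 2*t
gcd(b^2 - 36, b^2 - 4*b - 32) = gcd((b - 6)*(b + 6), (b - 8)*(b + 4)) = 1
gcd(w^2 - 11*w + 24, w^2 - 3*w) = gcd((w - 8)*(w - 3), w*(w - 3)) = w - 3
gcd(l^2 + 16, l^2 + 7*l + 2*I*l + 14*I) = 1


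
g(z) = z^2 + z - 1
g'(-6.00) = -11.00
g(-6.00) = 29.00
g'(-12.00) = -23.00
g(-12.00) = 131.00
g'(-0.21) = 0.58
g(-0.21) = -1.17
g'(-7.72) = -14.44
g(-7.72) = 50.88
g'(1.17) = 3.34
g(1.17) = 1.54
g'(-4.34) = -7.68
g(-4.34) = 13.50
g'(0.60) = 2.20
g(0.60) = -0.04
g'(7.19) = 15.38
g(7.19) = 57.89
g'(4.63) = 10.26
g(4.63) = 25.07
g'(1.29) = 3.58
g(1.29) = 1.95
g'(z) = 2*z + 1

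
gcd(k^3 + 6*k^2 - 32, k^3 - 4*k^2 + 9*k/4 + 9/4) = 1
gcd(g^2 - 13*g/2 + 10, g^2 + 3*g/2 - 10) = g - 5/2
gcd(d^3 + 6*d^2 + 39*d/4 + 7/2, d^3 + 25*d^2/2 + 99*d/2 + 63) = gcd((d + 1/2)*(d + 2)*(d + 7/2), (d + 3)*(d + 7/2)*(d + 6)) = d + 7/2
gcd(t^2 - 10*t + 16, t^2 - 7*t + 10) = t - 2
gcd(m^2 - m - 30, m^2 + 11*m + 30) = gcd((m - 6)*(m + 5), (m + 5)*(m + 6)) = m + 5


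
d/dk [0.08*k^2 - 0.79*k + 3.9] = 0.16*k - 0.79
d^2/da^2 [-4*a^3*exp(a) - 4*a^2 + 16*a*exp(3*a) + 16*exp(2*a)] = -4*a^3*exp(a) - 24*a^2*exp(a) + 144*a*exp(3*a) - 24*a*exp(a) + 96*exp(3*a) + 64*exp(2*a) - 8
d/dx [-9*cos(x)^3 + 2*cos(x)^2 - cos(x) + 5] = (27*cos(x)^2 - 4*cos(x) + 1)*sin(x)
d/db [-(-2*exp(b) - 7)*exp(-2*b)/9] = 2*(-exp(b) - 7)*exp(-2*b)/9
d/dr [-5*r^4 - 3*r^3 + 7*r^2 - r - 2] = -20*r^3 - 9*r^2 + 14*r - 1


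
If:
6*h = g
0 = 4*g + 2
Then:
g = -1/2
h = -1/12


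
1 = 1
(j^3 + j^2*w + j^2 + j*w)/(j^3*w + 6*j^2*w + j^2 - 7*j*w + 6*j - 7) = j*(j^2 + j*w + j + w)/(j^3*w + 6*j^2*w + j^2 - 7*j*w + 6*j - 7)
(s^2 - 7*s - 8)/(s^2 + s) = (s - 8)/s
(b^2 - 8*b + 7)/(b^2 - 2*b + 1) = (b - 7)/(b - 1)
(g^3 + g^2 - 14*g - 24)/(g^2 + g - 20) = (g^2 + 5*g + 6)/(g + 5)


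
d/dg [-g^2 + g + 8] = 1 - 2*g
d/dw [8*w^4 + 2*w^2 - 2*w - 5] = 32*w^3 + 4*w - 2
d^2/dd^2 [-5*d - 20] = 0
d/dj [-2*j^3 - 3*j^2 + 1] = 6*j*(-j - 1)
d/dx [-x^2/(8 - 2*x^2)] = -4*x/(x^4 - 8*x^2 + 16)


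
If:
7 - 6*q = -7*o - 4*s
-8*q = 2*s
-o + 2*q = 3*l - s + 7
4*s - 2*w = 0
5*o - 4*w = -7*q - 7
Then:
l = -742/383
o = -427/383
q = -14/383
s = 56/383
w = 112/383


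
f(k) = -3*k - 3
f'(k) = -3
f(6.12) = -21.36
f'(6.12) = -3.00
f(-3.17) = 6.51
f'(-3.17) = -3.00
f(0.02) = -3.06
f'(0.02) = -3.00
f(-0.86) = -0.42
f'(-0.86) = -3.00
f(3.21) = -12.63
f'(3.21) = -3.00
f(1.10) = -6.30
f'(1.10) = -3.00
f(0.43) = -4.29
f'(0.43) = -3.00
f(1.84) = -8.52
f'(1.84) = -3.00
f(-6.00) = 15.00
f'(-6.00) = -3.00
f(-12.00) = 33.00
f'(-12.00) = -3.00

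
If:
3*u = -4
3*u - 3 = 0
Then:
No Solution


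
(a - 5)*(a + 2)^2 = a^3 - a^2 - 16*a - 20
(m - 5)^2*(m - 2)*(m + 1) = m^4 - 11*m^3 + 33*m^2 - 5*m - 50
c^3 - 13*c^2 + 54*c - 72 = (c - 6)*(c - 4)*(c - 3)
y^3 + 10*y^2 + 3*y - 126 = (y - 3)*(y + 6)*(y + 7)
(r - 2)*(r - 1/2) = r^2 - 5*r/2 + 1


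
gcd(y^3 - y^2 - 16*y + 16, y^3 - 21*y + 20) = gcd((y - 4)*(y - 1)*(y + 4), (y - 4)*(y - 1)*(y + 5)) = y^2 - 5*y + 4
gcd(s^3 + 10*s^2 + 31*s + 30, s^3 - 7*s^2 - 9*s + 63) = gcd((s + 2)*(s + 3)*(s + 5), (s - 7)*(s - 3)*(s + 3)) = s + 3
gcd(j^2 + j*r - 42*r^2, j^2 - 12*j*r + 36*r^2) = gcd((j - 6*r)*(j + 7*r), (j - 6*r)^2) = -j + 6*r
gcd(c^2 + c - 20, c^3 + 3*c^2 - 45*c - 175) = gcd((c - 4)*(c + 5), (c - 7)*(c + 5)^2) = c + 5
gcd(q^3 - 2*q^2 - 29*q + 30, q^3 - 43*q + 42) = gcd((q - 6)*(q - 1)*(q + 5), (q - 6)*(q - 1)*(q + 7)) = q^2 - 7*q + 6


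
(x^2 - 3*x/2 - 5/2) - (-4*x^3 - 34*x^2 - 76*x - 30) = 4*x^3 + 35*x^2 + 149*x/2 + 55/2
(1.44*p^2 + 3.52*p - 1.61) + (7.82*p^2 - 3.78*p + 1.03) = 9.26*p^2 - 0.26*p - 0.58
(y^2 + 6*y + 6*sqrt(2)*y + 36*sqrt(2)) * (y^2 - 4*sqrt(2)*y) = y^4 + 2*sqrt(2)*y^3 + 6*y^3 - 48*y^2 + 12*sqrt(2)*y^2 - 288*y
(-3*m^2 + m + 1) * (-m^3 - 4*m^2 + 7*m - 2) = 3*m^5 + 11*m^4 - 26*m^3 + 9*m^2 + 5*m - 2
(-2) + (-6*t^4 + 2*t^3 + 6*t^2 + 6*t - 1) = -6*t^4 + 2*t^3 + 6*t^2 + 6*t - 3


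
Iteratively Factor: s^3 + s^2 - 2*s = (s)*(s^2 + s - 2) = s*(s + 2)*(s - 1)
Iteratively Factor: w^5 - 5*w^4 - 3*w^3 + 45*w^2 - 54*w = (w - 3)*(w^4 - 2*w^3 - 9*w^2 + 18*w) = w*(w - 3)*(w^3 - 2*w^2 - 9*w + 18) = w*(w - 3)^2*(w^2 + w - 6) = w*(w - 3)^2*(w - 2)*(w + 3)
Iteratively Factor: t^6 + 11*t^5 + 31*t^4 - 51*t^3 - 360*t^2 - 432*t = (t + 4)*(t^5 + 7*t^4 + 3*t^3 - 63*t^2 - 108*t) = (t + 4)^2*(t^4 + 3*t^3 - 9*t^2 - 27*t) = (t + 3)*(t + 4)^2*(t^3 - 9*t) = t*(t + 3)*(t + 4)^2*(t^2 - 9) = t*(t - 3)*(t + 3)*(t + 4)^2*(t + 3)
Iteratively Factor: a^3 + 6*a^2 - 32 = (a + 4)*(a^2 + 2*a - 8) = (a - 2)*(a + 4)*(a + 4)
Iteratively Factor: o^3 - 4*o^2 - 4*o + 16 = (o - 2)*(o^2 - 2*o - 8) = (o - 2)*(o + 2)*(o - 4)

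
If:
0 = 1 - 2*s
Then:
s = 1/2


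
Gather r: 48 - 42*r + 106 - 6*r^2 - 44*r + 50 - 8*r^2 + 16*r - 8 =-14*r^2 - 70*r + 196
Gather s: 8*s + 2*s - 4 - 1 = 10*s - 5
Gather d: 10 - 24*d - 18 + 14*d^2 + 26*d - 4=14*d^2 + 2*d - 12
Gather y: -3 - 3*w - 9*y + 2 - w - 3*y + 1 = -4*w - 12*y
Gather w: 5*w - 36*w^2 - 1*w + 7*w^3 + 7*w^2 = 7*w^3 - 29*w^2 + 4*w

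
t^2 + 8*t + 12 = (t + 2)*(t + 6)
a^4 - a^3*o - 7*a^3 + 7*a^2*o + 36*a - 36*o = (a - 6)*(a - 3)*(a + 2)*(a - o)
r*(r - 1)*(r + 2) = r^3 + r^2 - 2*r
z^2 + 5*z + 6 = (z + 2)*(z + 3)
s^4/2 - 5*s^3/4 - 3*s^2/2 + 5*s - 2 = (s/2 + 1)*(s - 2)^2*(s - 1/2)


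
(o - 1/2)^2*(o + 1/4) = o^3 - 3*o^2/4 + 1/16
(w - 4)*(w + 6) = w^2 + 2*w - 24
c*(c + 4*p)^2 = c^3 + 8*c^2*p + 16*c*p^2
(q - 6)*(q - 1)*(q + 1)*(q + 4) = q^4 - 2*q^3 - 25*q^2 + 2*q + 24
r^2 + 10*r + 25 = (r + 5)^2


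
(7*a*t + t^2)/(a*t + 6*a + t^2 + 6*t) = t*(7*a + t)/(a*t + 6*a + t^2 + 6*t)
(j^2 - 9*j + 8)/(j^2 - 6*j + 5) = (j - 8)/(j - 5)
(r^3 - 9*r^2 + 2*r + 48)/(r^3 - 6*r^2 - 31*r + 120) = (r + 2)/(r + 5)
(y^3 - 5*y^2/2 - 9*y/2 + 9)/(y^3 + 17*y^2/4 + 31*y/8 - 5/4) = 4*(2*y^2 - 9*y + 9)/(8*y^2 + 18*y - 5)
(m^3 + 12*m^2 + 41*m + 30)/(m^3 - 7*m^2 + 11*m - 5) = (m^3 + 12*m^2 + 41*m + 30)/(m^3 - 7*m^2 + 11*m - 5)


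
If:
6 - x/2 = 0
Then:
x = 12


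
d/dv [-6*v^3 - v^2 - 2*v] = -18*v^2 - 2*v - 2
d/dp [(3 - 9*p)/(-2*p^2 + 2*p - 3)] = 3*(-6*p^2 + 4*p + 7)/(4*p^4 - 8*p^3 + 16*p^2 - 12*p + 9)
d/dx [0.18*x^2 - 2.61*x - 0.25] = 0.36*x - 2.61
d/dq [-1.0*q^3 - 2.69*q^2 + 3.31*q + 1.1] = -3.0*q^2 - 5.38*q + 3.31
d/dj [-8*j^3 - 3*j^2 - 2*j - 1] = -24*j^2 - 6*j - 2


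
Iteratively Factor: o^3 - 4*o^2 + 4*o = (o - 2)*(o^2 - 2*o) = (o - 2)^2*(o)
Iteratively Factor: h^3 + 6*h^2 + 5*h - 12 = (h + 3)*(h^2 + 3*h - 4) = (h + 3)*(h + 4)*(h - 1)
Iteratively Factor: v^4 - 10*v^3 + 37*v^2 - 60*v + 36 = (v - 3)*(v^3 - 7*v^2 + 16*v - 12) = (v - 3)*(v - 2)*(v^2 - 5*v + 6) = (v - 3)*(v - 2)^2*(v - 3)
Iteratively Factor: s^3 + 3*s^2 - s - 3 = (s + 1)*(s^2 + 2*s - 3) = (s + 1)*(s + 3)*(s - 1)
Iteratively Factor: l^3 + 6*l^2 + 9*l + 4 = (l + 1)*(l^2 + 5*l + 4) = (l + 1)^2*(l + 4)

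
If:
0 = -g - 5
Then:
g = -5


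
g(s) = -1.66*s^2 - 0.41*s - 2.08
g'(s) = -3.32*s - 0.41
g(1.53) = -6.59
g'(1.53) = -5.49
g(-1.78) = -6.61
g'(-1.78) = 5.50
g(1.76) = -7.94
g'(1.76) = -6.25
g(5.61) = -56.62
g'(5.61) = -19.04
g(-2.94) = -15.22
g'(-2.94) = 9.35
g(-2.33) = -10.14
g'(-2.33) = 7.33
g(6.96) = -85.35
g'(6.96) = -23.52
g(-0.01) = -2.08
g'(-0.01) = -0.38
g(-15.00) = -369.43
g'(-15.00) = 49.39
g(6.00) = -64.30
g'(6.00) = -20.33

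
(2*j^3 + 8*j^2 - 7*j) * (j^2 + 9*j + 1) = 2*j^5 + 26*j^4 + 67*j^3 - 55*j^2 - 7*j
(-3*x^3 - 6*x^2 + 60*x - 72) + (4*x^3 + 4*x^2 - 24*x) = x^3 - 2*x^2 + 36*x - 72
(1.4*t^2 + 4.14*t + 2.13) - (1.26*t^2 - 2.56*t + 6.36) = 0.14*t^2 + 6.7*t - 4.23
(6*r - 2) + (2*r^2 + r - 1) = 2*r^2 + 7*r - 3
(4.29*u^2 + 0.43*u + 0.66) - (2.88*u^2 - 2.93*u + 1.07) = 1.41*u^2 + 3.36*u - 0.41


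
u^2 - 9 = (u - 3)*(u + 3)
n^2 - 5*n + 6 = (n - 3)*(n - 2)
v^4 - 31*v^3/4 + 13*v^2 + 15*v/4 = v*(v - 5)*(v - 3)*(v + 1/4)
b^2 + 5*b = b*(b + 5)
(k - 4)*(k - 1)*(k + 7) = k^3 + 2*k^2 - 31*k + 28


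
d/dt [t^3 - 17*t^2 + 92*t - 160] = 3*t^2 - 34*t + 92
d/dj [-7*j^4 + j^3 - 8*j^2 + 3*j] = -28*j^3 + 3*j^2 - 16*j + 3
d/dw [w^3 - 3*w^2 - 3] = 3*w*(w - 2)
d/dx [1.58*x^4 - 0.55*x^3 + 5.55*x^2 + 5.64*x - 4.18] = 6.32*x^3 - 1.65*x^2 + 11.1*x + 5.64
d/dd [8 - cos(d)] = sin(d)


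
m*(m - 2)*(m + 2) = m^3 - 4*m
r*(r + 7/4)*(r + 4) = r^3 + 23*r^2/4 + 7*r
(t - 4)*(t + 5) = t^2 + t - 20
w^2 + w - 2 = (w - 1)*(w + 2)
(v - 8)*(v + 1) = v^2 - 7*v - 8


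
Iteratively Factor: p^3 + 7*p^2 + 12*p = (p + 4)*(p^2 + 3*p) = (p + 3)*(p + 4)*(p)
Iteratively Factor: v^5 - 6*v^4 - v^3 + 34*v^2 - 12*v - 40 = (v - 2)*(v^4 - 4*v^3 - 9*v^2 + 16*v + 20) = (v - 2)*(v + 2)*(v^3 - 6*v^2 + 3*v + 10) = (v - 5)*(v - 2)*(v + 2)*(v^2 - v - 2) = (v - 5)*(v - 2)^2*(v + 2)*(v + 1)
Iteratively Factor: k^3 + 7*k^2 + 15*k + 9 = (k + 3)*(k^2 + 4*k + 3) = (k + 1)*(k + 3)*(k + 3)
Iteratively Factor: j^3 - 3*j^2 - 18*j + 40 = (j + 4)*(j^2 - 7*j + 10) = (j - 5)*(j + 4)*(j - 2)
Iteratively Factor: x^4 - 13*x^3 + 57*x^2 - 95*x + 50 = (x - 2)*(x^3 - 11*x^2 + 35*x - 25) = (x - 2)*(x - 1)*(x^2 - 10*x + 25) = (x - 5)*(x - 2)*(x - 1)*(x - 5)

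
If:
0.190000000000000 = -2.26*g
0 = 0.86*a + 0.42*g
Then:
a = 0.04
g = -0.08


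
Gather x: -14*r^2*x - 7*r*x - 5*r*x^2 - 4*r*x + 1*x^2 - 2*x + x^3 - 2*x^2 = x^3 + x^2*(-5*r - 1) + x*(-14*r^2 - 11*r - 2)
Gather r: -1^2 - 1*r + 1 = -r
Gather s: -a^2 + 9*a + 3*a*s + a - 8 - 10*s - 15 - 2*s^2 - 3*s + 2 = -a^2 + 10*a - 2*s^2 + s*(3*a - 13) - 21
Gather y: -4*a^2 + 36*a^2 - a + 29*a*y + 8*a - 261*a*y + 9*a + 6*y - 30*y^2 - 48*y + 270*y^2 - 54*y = 32*a^2 + 16*a + 240*y^2 + y*(-232*a - 96)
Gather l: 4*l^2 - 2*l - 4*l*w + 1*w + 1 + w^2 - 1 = 4*l^2 + l*(-4*w - 2) + w^2 + w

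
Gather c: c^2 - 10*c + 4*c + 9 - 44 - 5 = c^2 - 6*c - 40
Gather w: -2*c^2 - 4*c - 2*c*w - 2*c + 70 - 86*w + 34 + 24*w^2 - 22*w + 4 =-2*c^2 - 6*c + 24*w^2 + w*(-2*c - 108) + 108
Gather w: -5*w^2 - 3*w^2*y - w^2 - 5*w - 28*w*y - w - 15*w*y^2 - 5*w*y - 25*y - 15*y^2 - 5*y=w^2*(-3*y - 6) + w*(-15*y^2 - 33*y - 6) - 15*y^2 - 30*y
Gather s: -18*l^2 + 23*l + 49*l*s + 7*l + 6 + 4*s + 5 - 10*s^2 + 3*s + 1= -18*l^2 + 30*l - 10*s^2 + s*(49*l + 7) + 12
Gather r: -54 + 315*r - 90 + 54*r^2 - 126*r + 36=54*r^2 + 189*r - 108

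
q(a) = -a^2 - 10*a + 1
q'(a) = -2*a - 10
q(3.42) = -44.90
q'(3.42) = -16.84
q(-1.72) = 15.24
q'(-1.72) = -6.56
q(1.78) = -19.97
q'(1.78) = -13.56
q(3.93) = -53.74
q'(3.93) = -17.86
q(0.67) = -6.15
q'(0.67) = -11.34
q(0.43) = -3.48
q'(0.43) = -10.86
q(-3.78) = 24.51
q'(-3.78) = -2.44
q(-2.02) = 17.12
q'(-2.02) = -5.96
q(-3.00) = 22.00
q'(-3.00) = -4.00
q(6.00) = -95.00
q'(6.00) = -22.00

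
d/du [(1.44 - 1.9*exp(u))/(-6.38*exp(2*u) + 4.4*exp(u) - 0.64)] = (-12.122*exp(2*u) + 18.3744*exp(u) - 5.12)*exp(u)/(40.7044*exp(4*u) - 56.144*exp(3*u) + 27.5264*exp(2*u) - 5.632*exp(u) + 0.4096)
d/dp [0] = 0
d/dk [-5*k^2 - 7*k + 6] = -10*k - 7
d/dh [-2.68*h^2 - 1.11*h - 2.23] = -5.36*h - 1.11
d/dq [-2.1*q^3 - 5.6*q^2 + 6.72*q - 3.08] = -6.3*q^2 - 11.2*q + 6.72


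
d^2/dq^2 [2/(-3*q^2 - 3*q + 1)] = 12*(3*q^2 + 3*q - 3*(2*q + 1)^2 - 1)/(3*q^2 + 3*q - 1)^3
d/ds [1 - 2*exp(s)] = -2*exp(s)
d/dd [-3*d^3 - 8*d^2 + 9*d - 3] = -9*d^2 - 16*d + 9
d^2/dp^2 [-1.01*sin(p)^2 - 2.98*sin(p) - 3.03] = 2.98*sin(p) - 2.02*cos(2*p)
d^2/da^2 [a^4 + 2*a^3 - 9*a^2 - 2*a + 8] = 12*a^2 + 12*a - 18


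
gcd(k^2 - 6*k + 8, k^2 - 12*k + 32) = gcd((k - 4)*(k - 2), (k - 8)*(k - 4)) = k - 4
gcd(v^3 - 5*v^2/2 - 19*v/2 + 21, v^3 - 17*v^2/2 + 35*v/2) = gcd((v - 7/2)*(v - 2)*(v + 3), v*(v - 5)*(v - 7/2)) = v - 7/2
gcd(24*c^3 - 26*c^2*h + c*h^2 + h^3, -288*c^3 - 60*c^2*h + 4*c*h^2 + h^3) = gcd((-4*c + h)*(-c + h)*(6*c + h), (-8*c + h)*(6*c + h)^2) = 6*c + h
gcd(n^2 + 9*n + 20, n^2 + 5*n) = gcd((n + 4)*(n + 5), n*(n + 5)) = n + 5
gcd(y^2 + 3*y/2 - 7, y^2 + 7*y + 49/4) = y + 7/2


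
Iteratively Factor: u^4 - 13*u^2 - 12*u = (u + 1)*(u^3 - u^2 - 12*u) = (u - 4)*(u + 1)*(u^2 + 3*u) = u*(u - 4)*(u + 1)*(u + 3)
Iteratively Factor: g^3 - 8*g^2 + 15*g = (g - 3)*(g^2 - 5*g) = g*(g - 3)*(g - 5)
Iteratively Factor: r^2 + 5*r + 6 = (r + 2)*(r + 3)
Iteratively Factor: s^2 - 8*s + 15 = (s - 5)*(s - 3)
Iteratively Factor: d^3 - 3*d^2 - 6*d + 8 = (d + 2)*(d^2 - 5*d + 4) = (d - 1)*(d + 2)*(d - 4)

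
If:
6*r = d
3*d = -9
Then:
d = -3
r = -1/2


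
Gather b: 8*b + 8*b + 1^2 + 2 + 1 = 16*b + 4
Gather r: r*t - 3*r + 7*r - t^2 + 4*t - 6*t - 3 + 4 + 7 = r*(t + 4) - t^2 - 2*t + 8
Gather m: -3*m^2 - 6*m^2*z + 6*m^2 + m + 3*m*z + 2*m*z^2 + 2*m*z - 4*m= m^2*(3 - 6*z) + m*(2*z^2 + 5*z - 3)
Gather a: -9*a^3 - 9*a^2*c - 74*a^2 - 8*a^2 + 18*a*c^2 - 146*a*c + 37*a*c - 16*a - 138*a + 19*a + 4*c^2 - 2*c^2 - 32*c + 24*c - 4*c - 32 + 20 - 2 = -9*a^3 + a^2*(-9*c - 82) + a*(18*c^2 - 109*c - 135) + 2*c^2 - 12*c - 14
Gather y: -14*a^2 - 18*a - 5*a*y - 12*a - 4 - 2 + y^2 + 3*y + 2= -14*a^2 - 30*a + y^2 + y*(3 - 5*a) - 4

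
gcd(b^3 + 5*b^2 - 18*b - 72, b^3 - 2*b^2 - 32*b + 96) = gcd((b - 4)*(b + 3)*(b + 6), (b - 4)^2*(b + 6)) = b^2 + 2*b - 24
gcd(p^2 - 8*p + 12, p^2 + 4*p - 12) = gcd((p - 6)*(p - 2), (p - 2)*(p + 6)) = p - 2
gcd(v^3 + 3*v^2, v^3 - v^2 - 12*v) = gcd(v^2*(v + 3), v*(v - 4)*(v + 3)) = v^2 + 3*v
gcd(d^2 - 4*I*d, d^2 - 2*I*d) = d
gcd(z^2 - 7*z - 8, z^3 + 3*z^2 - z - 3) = z + 1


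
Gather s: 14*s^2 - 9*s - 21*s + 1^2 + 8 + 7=14*s^2 - 30*s + 16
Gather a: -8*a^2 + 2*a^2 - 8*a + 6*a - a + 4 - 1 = -6*a^2 - 3*a + 3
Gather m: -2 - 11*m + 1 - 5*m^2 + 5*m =-5*m^2 - 6*m - 1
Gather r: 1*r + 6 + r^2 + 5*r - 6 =r^2 + 6*r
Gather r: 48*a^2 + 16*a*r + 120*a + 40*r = 48*a^2 + 120*a + r*(16*a + 40)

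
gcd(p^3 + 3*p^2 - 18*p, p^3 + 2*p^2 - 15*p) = p^2 - 3*p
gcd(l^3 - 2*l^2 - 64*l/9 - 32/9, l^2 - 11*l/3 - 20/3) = l + 4/3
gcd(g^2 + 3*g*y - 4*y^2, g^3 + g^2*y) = 1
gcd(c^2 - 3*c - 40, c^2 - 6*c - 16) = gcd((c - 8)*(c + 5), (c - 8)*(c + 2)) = c - 8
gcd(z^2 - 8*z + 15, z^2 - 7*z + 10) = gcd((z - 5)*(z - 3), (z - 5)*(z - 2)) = z - 5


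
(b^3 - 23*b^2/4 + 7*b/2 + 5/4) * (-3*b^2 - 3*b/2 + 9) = -3*b^5 + 63*b^4/4 + 57*b^3/8 - 243*b^2/4 + 237*b/8 + 45/4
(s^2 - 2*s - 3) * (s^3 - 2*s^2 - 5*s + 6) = s^5 - 4*s^4 - 4*s^3 + 22*s^2 + 3*s - 18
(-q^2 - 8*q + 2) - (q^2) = -2*q^2 - 8*q + 2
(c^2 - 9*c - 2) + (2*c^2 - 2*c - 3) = 3*c^2 - 11*c - 5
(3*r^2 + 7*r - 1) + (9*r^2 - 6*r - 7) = 12*r^2 + r - 8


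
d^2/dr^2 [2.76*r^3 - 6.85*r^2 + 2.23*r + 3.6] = 16.56*r - 13.7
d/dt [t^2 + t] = 2*t + 1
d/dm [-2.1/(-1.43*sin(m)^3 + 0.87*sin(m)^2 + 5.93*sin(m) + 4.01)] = (-9.009*sin(m)^2 + 3.654*sin(m) + 12.453)*cos(m)/(-1.43*sin(m)^3 + 0.87*sin(m)^2 + 5.93*sin(m) + 4.01)^2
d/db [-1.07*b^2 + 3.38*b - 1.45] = 3.38 - 2.14*b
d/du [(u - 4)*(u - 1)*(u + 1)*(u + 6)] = 4*u^3 + 6*u^2 - 50*u - 2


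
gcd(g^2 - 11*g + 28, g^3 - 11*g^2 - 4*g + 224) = g - 7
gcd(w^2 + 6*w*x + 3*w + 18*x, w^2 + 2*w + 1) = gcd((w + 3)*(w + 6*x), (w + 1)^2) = 1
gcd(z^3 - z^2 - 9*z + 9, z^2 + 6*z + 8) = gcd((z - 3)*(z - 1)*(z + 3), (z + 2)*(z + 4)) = 1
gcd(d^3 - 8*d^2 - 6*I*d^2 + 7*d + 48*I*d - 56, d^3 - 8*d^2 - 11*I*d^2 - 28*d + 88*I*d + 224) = d^2 + d*(-8 - 7*I) + 56*I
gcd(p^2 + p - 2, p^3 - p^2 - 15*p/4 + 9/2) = p + 2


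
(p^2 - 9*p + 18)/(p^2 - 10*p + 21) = (p - 6)/(p - 7)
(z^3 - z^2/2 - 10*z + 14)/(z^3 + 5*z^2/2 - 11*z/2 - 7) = (z - 2)/(z + 1)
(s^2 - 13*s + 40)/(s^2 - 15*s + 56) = (s - 5)/(s - 7)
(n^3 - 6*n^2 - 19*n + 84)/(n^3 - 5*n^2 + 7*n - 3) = (n^2 - 3*n - 28)/(n^2 - 2*n + 1)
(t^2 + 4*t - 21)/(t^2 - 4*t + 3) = (t + 7)/(t - 1)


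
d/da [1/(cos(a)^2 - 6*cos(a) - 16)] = 2*(cos(a) - 3)*sin(a)/(sin(a)^2 + 6*cos(a) + 15)^2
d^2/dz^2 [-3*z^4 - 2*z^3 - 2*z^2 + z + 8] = -36*z^2 - 12*z - 4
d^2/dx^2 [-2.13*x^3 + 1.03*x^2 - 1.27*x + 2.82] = 2.06 - 12.78*x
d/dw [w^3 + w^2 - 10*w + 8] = 3*w^2 + 2*w - 10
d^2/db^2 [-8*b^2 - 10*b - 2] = -16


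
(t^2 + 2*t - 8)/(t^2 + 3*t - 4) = (t - 2)/(t - 1)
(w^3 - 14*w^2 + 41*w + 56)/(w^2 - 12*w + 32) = (w^2 - 6*w - 7)/(w - 4)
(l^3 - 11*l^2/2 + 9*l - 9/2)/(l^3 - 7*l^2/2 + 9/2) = (l - 1)/(l + 1)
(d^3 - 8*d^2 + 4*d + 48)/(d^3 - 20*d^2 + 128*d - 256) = (d^2 - 4*d - 12)/(d^2 - 16*d + 64)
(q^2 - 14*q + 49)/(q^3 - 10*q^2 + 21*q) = (q - 7)/(q*(q - 3))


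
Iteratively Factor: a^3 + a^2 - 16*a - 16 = (a + 1)*(a^2 - 16) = (a + 1)*(a + 4)*(a - 4)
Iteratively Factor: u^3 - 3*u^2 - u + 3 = (u - 1)*(u^2 - 2*u - 3) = (u - 1)*(u + 1)*(u - 3)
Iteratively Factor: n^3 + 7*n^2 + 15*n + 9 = (n + 3)*(n^2 + 4*n + 3) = (n + 1)*(n + 3)*(n + 3)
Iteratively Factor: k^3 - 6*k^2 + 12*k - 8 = (k - 2)*(k^2 - 4*k + 4) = (k - 2)^2*(k - 2)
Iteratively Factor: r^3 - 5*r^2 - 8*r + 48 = (r + 3)*(r^2 - 8*r + 16) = (r - 4)*(r + 3)*(r - 4)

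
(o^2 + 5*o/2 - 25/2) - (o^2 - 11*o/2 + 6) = 8*o - 37/2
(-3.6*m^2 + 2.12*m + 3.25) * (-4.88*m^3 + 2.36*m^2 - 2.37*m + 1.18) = 17.568*m^5 - 18.8416*m^4 - 2.3248*m^3 - 1.6024*m^2 - 5.2009*m + 3.835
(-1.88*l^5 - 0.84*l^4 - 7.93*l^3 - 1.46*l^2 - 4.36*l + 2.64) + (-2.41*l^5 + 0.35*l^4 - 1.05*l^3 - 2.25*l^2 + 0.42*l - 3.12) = -4.29*l^5 - 0.49*l^4 - 8.98*l^3 - 3.71*l^2 - 3.94*l - 0.48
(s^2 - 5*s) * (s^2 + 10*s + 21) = s^4 + 5*s^3 - 29*s^2 - 105*s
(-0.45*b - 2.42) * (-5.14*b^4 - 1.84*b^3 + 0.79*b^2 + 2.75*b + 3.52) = 2.313*b^5 + 13.2668*b^4 + 4.0973*b^3 - 3.1493*b^2 - 8.239*b - 8.5184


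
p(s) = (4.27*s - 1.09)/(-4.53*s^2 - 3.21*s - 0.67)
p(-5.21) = 0.22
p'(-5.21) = 0.05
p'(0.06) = -8.91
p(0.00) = 1.63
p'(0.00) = -14.17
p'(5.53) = 0.02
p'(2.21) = 0.07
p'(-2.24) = 0.43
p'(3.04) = 0.05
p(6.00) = -0.13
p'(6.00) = 0.02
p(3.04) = -0.23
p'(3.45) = 0.04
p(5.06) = -0.15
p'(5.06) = 0.02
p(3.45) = -0.21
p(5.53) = -0.14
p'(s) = (4.27*s - 1.09)*(9.06*s + 3.21)/(-4.53*s^2 - 3.21*s - 0.67)^2 + 4.27/(-4.53*s^2 - 3.21*s - 0.67) = (19.3431*s^2 - 9.8754*s - 6.3598)/(20.5209*s^4 + 29.0826*s^3 + 16.3743*s^2 + 4.3014*s + 0.4489)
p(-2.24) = 0.66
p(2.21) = -0.28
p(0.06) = 0.95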